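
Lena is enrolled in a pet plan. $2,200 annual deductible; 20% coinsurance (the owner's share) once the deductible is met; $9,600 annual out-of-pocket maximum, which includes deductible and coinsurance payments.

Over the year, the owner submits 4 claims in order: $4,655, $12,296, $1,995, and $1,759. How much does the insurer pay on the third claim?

#1 ($4,655): $2,200 finishes the deductible; $2,455 goes to coinsurance; 20% of $2,455 = $491. Owner owes $2,691 (running OOP $2,691). Plan pays $4,655 − $2,691 = $1,964.
#2 ($12,296): deductible met; 20% of $12,296 = $2,459.20. Cost to owner: $2,459.20. OOP to date $5,150.20. Plan pays $12,296 − $2,459.20 = $9,836.80.
#3 ($1,995): deductible already satisfied, so owner's share is 20% × $1,995 = $399. Owner pays $399; OOP now $5,549.20. Insurer: $1,995 − $399 = $1,596.

$1,596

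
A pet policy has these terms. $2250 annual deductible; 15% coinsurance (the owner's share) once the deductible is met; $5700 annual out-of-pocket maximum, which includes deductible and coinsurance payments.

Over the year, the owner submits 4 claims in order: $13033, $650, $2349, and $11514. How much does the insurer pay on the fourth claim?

Claim 1 — $13033: deductible takes $2250, $10783 remains; 15% of $10783 = $1617.45. Owner pays $3867.45; OOP now $3867.45. Insurer: $13033 − $3867.45 = $9165.55.
Claim 2 — $650: 15% coinsurance on $650 = $97.50. Owner owes $97.50 (running OOP $3964.95). Plan pays $650 − $97.50 = $552.50.
Claim 3 — $2349: deductible met; 15% of $2349 = $352.35. Owner pays $352.35; OOP now $4317.30. Plan pays $2349 − $352.35 = $1996.65.
Claim 4 — $11514: deductible met; 15% of $11514 = $1727.10. That would push OOP to $6044.40, over the $5700 cap, so owner pays $5700 − $4317.30 = $1382.70. Plan pays $11514 − $1382.70 = $10131.30.

$10131.30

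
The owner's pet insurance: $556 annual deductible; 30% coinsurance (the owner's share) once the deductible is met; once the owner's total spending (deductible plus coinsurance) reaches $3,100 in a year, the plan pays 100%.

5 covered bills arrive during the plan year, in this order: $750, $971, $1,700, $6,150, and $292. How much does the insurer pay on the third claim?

$1,190

Claim 1 ($750): $556 finishes the deductible; $194 goes to coinsurance; owner's 30% is $58.20. Owner owes $614.20 (running OOP $614.20). Insurer: $750 − $614.20 = $135.80.
Claim 2 ($971): deductible met; 30% of $971 = $291.30. Owner owes $291.30 (running OOP $905.50). Plan pays $971 − $291.30 = $679.70.
Claim 3 ($1,700): deductible already satisfied, so owner's share is 30% × $1,700 = $510. Cost to owner: $510. OOP to date $1,415.50. Insurer: $1,700 − $510 = $1,190.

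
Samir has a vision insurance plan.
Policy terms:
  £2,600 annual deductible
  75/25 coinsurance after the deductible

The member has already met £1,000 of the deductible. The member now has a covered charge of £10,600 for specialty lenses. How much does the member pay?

£3,850

Deductible still to meet: £2,600 − £1,000 = £1,600.
After the £1,600 deductible portion, £10,600 − £1,600 = £9,000 is subject to coinsurance.
Coinsurance: £9,000 × 25% = £2,250.
So the member owes £1,600 + £2,250 = £3,850.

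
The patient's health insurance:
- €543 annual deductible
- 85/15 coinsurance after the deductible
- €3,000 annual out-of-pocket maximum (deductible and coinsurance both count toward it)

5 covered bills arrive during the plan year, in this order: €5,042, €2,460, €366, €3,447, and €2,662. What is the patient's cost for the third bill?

Claim 1 (€5,042): €543 finishes the deductible; €4,499 goes to coinsurance; patient's 15% is €674.85. Patient pays €1,217.85; OOP now €1,217.85.
Claim 2 (€2,460): 15% coinsurance on €2,460 = €369. Cost to patient: €369. OOP to date €1,586.85.
Claim 3 (€366): 15% coinsurance on €366 = €54.90. Patient owes €54.90 (running OOP €1,641.75).

€54.90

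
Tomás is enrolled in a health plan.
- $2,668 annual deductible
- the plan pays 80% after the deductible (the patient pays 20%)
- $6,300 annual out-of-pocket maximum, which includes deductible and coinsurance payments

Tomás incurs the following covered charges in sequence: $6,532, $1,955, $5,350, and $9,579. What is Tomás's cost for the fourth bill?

Bill 1, $6,532: deductible takes $2,668, $3,864 remains; patient's 20% is $772.80. Patient owes $3,440.80 (running OOP $3,440.80).
Bill 2, $1,955: 20% coinsurance on $1,955 = $391. Patient pays $391; OOP now $3,831.80.
Bill 3, $5,350: deductible already satisfied, so patient's share is 20% × $5,350 = $1,070. Cost to patient: $1,070. OOP to date $4,901.80.
Bill 4, $9,579: 20% coinsurance on $9,579 = $1,915.80. Adding that to $4,901.80 gives $6,817.60, past the $6,300 cap; patient pays only $6,300 − $4,901.80 = $1,398.20.

$1,398.20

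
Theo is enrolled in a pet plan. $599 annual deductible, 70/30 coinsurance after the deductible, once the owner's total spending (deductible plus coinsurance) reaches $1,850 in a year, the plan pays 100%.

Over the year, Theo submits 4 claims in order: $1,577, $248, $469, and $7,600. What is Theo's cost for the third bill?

Claim 1 — $1,577: deductible takes $599, $978 remains; owner's 30% is $293.40. Owner owes $892.40 (running OOP $892.40).
Claim 2 — $248: deductible met; 30% of $248 = $74.40. Owner owes $74.40 (running OOP $966.80).
Claim 3 — $469: deductible met; 30% of $469 = $140.70. Cost to owner: $140.70. OOP to date $1,107.50.

$140.70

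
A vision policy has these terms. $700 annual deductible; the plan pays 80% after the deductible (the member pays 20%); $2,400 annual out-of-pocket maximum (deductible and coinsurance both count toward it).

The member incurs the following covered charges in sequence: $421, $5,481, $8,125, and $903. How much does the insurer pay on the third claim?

#1 ($421): fully absorbed by the deductible. Member pays $421; OOP now $421. Plan pays $421 − $421 = $0.
#2 ($5,481): deductible takes $279, $5,202 remains; 20% of $5,202 = $1,040.40. Member pays $1,319.40; OOP now $1,740.40. Plan pays $5,481 − $1,319.40 = $4,161.60.
#3 ($8,125): 20% coinsurance on $8,125 = $1,625. Adding that to $1,740.40 gives $3,365.40, past the $2,400 cap; member pays only $2,400 − $1,740.40 = $659.60. Insurer: $8,125 − $659.60 = $7,465.40.

$7,465.40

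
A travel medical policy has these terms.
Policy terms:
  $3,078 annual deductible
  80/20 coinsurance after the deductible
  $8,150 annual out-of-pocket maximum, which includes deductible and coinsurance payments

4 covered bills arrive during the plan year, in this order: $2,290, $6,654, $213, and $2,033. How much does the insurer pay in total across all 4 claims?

$6,489.60

Claim 1 — $2,290: all of it applies to the deductible. Cost to traveler: $2,290. OOP to date $2,290. Insurer: $2,290 − $2,290 = $0.
Claim 2 — $6,654: $788 finishes the deductible; $5,866 goes to coinsurance; 20% of $5,866 = $1,173.20. Traveler owes $1,961.20 (running OOP $4,251.20). Insurer: $6,654 − $1,961.20 = $4,692.80.
Claim 3 — $213: 20% coinsurance on $213 = $42.60. Traveler owes $42.60 (running OOP $4,293.80). Plan pays $213 − $42.60 = $170.40.
Claim 4 — $2,033: 20% coinsurance on $2,033 = $406.60. Cost to traveler: $406.60. OOP to date $4,700.40. Plan pays $2,033 − $406.60 = $1,626.40.
Insurer total = bills − traveler's total = $11,190 − $4,700.40 = $6,489.60.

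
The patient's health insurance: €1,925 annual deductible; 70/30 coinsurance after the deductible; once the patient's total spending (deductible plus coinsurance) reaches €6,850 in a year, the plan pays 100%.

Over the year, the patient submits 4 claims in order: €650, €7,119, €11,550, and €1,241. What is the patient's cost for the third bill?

€3,171.80

#1 (€650): all of it applies to the deductible. Patient pays €650; OOP now €650.
#2 (€7,119): €1,275 to deductible, leaving €5,844; patient's 30% is €1,753.20. Patient owes €3,028.20 (running OOP €3,678.20).
#3 (€11,550): deductible already satisfied, so patient's share is 30% × €11,550 = €3,465. That would push OOP to €7,143.20, over the €6,850 cap, so patient pays €6,850 − €3,678.20 = €3,171.80.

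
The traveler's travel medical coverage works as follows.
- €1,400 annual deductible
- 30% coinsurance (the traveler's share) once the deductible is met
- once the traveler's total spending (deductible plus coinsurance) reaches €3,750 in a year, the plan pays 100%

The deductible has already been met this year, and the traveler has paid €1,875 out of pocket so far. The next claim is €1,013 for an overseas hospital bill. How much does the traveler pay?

€303.90

With the deductible met, the entire €1,013 is subject to coinsurance.
Traveler's 30% share of €1,013 is €303.90.
Year-to-date out-of-pocket becomes €1,875 + €303.90 = €2,178.90, still under the €3,750 maximum, so no cap applies.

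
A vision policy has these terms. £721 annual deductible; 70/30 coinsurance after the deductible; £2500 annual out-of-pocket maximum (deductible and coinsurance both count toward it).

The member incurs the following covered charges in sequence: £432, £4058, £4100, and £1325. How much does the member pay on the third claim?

£648.30

Claim 1 — £432: all of it applies to the deductible. Member pays £432; OOP now £432.
Claim 2 — £4058: deductible takes £289, £3769 remains; coinsurance £3769 × 30% = £1130.70. Member pays £1419.70; OOP now £1851.70.
Claim 3 — £4100: deductible met; 30% of £4100 = £1230. That would push OOP to £3081.70, over the £2500 cap, so member pays £2500 − £1851.70 = £648.30.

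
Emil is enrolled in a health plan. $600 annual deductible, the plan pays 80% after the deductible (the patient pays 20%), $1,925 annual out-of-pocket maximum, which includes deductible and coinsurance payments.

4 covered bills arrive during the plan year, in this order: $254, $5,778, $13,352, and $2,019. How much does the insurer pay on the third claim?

$13,113.40

Claim 1 ($254): entire amount goes to the deductible. Cost to patient: $254. OOP to date $254. Insurer: $254 − $254 = $0.
Claim 2 ($5,778): $346 finishes the deductible; $5,432 goes to coinsurance; coinsurance $5,432 × 20% = $1,086.40. Patient pays $1,432.40; OOP now $1,686.40. Insurer: $5,778 − $1,432.40 = $4,345.60.
Claim 3 ($13,352): 20% coinsurance on $13,352 = $2,670.40. That would push OOP to $4,356.80, over the $1,925 cap, so patient pays $1,925 − $1,686.40 = $238.60. Insurer: $13,352 − $238.60 = $13,113.40.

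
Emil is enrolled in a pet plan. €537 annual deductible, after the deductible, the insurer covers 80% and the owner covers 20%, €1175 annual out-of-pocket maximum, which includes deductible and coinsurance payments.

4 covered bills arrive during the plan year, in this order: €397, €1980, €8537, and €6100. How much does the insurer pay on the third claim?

€8267

#1 (€397): all of it applies to the deductible. Cost to owner: €397. OOP to date €397. Plan pays €397 − €397 = €0.
#2 (€1980): €140 finishes the deductible; €1840 goes to coinsurance; coinsurance €1840 × 20% = €368. Cost to owner: €508. OOP to date €905. Insurer: €1980 − €508 = €1472.
#3 (€8537): deductible already satisfied, so owner's share is 20% × €8537 = €1707.40. Adding that to €905 gives €2612.40, past the €1175 cap; owner pays only €1175 − €905 = €270. Plan pays €8537 − €270 = €8267.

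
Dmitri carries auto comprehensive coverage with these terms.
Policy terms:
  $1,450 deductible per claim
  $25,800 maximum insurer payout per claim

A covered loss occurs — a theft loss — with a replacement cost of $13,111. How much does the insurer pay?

Subtract the deductible: $13,111 − $1,450 = $11,661.
$11,661 ≤ $25,800, so the limit doesn't bind; insurer pays $11,661.

$11,661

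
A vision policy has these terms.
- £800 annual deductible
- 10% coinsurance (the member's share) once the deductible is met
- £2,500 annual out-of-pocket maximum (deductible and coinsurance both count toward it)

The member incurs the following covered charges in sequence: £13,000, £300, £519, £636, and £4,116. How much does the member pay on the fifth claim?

Bill 1, £13,000: £800 finishes the deductible; £12,200 goes to coinsurance; coinsurance £12,200 × 10% = £1,220. Member owes £2,020 (running OOP £2,020).
Bill 2, £300: deductible met; 10% of £300 = £30. Member owes £30 (running OOP £2,050).
Bill 3, £519: 10% coinsurance on £519 = £51.90. Member pays £51.90; OOP now £2,101.90.
Bill 4, £636: deductible met; 10% of £636 = £63.60. Member owes £63.60 (running OOP £2,165.50).
Bill 5, £4,116: 10% coinsurance on £4,116 = £411.60. Adding that to £2,165.50 gives £2,577.10, past the £2,500 cap; member pays only £2,500 − £2,165.50 = £334.50.

£334.50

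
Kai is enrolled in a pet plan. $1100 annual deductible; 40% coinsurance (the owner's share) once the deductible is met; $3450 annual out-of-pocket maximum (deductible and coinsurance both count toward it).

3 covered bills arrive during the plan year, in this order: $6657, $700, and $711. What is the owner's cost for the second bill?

$127.20

Bill 1, $6657: deductible takes $1100, $5557 remains; owner's 40% is $2222.80. Owner owes $3322.80 (running OOP $3322.80).
Bill 2, $700: deductible already satisfied, so owner's share is 40% × $700 = $280. Adding that to $3322.80 gives $3602.80, past the $3450 cap; owner pays only $3450 − $3322.80 = $127.20.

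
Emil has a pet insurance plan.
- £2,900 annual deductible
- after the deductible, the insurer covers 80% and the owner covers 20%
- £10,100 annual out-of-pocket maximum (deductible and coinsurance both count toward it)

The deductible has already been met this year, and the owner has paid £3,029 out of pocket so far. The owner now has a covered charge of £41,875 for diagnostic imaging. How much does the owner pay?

£7,071

With the deductible met, the entire £41,875 is subject to coinsurance.
Owner's 20% share of £41,875 is £8,375.
That would bring total out-of-pocket to £11,404, past the £10,100 cap. The owner is capped at £10,100 − £3,029 = £7,071 on this claim.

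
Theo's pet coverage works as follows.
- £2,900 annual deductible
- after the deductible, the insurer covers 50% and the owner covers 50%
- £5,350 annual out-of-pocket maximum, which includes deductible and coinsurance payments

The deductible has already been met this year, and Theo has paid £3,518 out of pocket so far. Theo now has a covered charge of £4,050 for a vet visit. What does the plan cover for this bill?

With the deductible met, the entire £4,050 is subject to coinsurance.
Coinsurance: £4,050 × 50% = £2,025.
That would bring total out-of-pocket to £5,543, past the £5,350 cap. The owner is capped at £5,350 − £3,518 = £1,832 on this claim.
The insurer covers the remainder: £4,050 − £1,832 = £2,218.

£2,218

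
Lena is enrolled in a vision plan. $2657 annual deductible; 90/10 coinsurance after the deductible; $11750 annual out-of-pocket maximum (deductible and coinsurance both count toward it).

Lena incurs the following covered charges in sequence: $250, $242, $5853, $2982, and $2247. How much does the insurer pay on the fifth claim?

$2022.30

Bill 1, $250: fully absorbed by the deductible. Cost to member: $250. OOP to date $250. Plan pays $250 − $250 = $0.
Bill 2, $242: entire amount goes to the deductible. Member owes $242 (running OOP $492). Plan pays $242 − $242 = $0.
Bill 3, $5853: $2165 to deductible, leaving $3688; 10% of $3688 = $368.80. Member owes $2533.80 (running OOP $3025.80). Plan pays $5853 − $2533.80 = $3319.20.
Bill 4, $2982: deductible met; 10% of $2982 = $298.20. Member pays $298.20; OOP now $3324. Plan pays $2982 − $298.20 = $2683.80.
Bill 5, $2247: 10% coinsurance on $2247 = $224.70. Member pays $224.70; OOP now $3548.70. Plan pays $2247 − $224.70 = $2022.30.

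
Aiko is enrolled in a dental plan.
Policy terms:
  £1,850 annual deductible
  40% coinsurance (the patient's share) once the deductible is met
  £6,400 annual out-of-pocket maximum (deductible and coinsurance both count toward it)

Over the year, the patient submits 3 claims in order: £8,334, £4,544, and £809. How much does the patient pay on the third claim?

£138.80

#1 (£8,334): £1,850 finishes the deductible; £6,484 goes to coinsurance; patient's 40% is £2,593.60. Patient owes £4,443.60 (running OOP £4,443.60).
#2 (£4,544): deductible already satisfied, so patient's share is 40% × £4,544 = £1,817.60. Cost to patient: £1,817.60. OOP to date £6,261.20.
#3 (£809): deductible already satisfied, so patient's share is 40% × £809 = £323.60. OOP would hit £6,584.80 > £6,400, so the cap limits the patient to £6,400 − £6,261.20 = £138.80.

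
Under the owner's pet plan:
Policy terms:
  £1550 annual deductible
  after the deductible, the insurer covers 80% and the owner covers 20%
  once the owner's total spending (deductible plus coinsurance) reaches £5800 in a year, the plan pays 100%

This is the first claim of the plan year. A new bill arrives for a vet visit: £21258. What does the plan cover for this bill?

£15766.40

Deductible not yet touched, so the first £1550 of the bill goes to the deductible.
The remaining £19708 (= £21258 − £1550) moves to coinsurance.
Coinsurance: £19708 × 20% = £3941.60.
Owner responsibility before any cap: £1550 + £3941.60 = £5491.60.
Cumulative spending £0 + £5491.60 = £5491.60 stays under the £5800 maximum.
Insurer pays the balance: £21258 − £5491.60 = £15766.40.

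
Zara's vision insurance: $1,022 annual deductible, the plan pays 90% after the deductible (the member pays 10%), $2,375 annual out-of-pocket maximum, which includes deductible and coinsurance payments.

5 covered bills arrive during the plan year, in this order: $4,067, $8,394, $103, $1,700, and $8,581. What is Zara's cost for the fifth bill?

$28.80

Claim 1 ($4,067): $1,022 finishes the deductible; $3,045 goes to coinsurance; 10% of $3,045 = $304.50. Cost to member: $1,326.50. OOP to date $1,326.50.
Claim 2 ($8,394): deductible met; 10% of $8,394 = $839.40. Member owes $839.40 (running OOP $2,165.90).
Claim 3 ($103): deductible already satisfied, so member's share is 10% × $103 = $10.30. Cost to member: $10.30. OOP to date $2,176.20.
Claim 4 ($1,700): deductible met; 10% of $1,700 = $170. Member pays $170; OOP now $2,346.20.
Claim 5 ($8,581): deductible already satisfied, so member's share is 10% × $8,581 = $858.10. Adding that to $2,346.20 gives $3,204.30, past the $2,375 cap; member pays only $2,375 − $2,346.20 = $28.80.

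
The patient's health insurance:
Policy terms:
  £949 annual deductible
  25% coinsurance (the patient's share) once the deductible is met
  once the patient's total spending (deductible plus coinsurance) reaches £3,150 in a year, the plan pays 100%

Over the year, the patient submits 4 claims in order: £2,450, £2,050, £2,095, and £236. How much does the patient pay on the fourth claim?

£59

Claim 1 (£2,450): £949 to deductible, leaving £1,501; coinsurance £1,501 × 25% = £375.25. Cost to patient: £1,324.25. OOP to date £1,324.25.
Claim 2 (£2,050): 25% coinsurance on £2,050 = £512.50. Patient pays £512.50; OOP now £1,836.75.
Claim 3 (£2,095): 25% coinsurance on £2,095 = £523.75. Patient pays £523.75; OOP now £2,360.50.
Claim 4 (£236): deductible already satisfied, so patient's share is 25% × £236 = £59. Cost to patient: £59. OOP to date £2,419.50.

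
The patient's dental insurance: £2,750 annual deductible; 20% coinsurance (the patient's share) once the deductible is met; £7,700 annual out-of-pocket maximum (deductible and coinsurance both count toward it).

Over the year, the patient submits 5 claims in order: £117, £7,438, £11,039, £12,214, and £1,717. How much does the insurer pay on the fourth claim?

#1 (£117): fully absorbed by the deductible. Cost to patient: £117. OOP to date £117. Plan pays £117 − £117 = £0.
#2 (£7,438): £2,633 to deductible, leaving £4,805; 20% of £4,805 = £961. Patient pays £3,594; OOP now £3,711. Plan pays £7,438 − £3,594 = £3,844.
#3 (£11,039): 20% coinsurance on £11,039 = £2,207.80. Cost to patient: £2,207.80. OOP to date £5,918.80. Plan pays £11,039 − £2,207.80 = £8,831.20.
#4 (£12,214): deductible already satisfied, so patient's share is 20% × £12,214 = £2,442.80. OOP would hit £8,361.60 > £7,700, so the cap limits the patient to £7,700 − £5,918.80 = £1,781.20. Insurer: £12,214 − £1,781.20 = £10,432.80.

£10,432.80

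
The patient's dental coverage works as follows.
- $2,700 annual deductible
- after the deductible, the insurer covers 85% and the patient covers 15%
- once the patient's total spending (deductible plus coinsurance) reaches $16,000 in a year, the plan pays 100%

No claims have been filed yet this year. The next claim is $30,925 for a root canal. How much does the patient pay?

Nothing has been paid toward the $2,700 deductible, so the first $2,700 of this charge is applied there.
The remaining $28,225 (= $30,925 − $2,700) moves to coinsurance.
15% of $28,225 = $4,233.75 falls to the patient.
That puts the patient's cost at $2,700 + $4,233.75 = $6,933.75 before any cap.
Cumulative spending $0 + $6,933.75 = $6,933.75 stays under the $16,000 maximum.

$6,933.75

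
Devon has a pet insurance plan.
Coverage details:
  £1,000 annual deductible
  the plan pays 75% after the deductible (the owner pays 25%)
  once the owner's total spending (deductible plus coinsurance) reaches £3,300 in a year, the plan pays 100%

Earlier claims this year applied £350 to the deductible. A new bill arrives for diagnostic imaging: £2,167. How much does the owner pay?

£350 of the £1,000 deductible is already met, leaving £650.
After the £650 deductible portion, £2,167 − £650 = £1,517 is subject to coinsurance.
Owner's 25% share of £1,517 is £379.25.
So the owner owes £650 + £379.25 = £1,029.25 before any cap.
Year-to-date out-of-pocket becomes £350 + £1,029.25 = £1,379.25, still under the £3,300 maximum, so no cap applies.

£1,029.25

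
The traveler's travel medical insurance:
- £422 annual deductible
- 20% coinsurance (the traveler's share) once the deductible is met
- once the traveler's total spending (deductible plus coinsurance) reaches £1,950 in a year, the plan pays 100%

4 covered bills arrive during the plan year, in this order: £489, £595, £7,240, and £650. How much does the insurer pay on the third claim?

Claim 1 (£489): deductible takes £422, £67 remains; traveler's 20% is £13.40. Traveler pays £435.40; OOP now £435.40. Plan pays £489 − £435.40 = £53.60.
Claim 2 (£595): 20% coinsurance on £595 = £119. Traveler pays £119; OOP now £554.40. Plan pays £595 − £119 = £476.
Claim 3 (£7,240): 20% coinsurance on £7,240 = £1,448. OOP would hit £2,002.40 > £1,950, so the cap limits the traveler to £1,950 − £554.40 = £1,395.60. Plan pays £7,240 − £1,395.60 = £5,844.40.

£5,844.40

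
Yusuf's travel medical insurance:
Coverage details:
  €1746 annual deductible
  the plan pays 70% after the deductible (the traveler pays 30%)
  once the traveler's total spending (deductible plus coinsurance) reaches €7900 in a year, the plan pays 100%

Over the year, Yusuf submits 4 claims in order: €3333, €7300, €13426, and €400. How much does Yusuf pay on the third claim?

€3487.90

Bill 1, €3333: deductible takes €1746, €1587 remains; 30% of €1587 = €476.10. Traveler pays €2222.10; OOP now €2222.10.
Bill 2, €7300: 30% coinsurance on €7300 = €2190. Cost to traveler: €2190. OOP to date €4412.10.
Bill 3, €13426: deductible already satisfied, so traveler's share is 30% × €13426 = €4027.80. OOP would hit €8439.90 > €7900, so the cap limits the traveler to €7900 − €4412.10 = €3487.90.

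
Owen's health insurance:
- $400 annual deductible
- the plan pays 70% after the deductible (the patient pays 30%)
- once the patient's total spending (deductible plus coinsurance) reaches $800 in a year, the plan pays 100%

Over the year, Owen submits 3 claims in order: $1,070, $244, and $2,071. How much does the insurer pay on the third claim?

#1 ($1,070): deductible takes $400, $670 remains; patient's 30% is $201. Patient pays $601; OOP now $601. Plan pays $1,070 − $601 = $469.
#2 ($244): deductible met; 30% of $244 = $73.20. Patient owes $73.20 (running OOP $674.20). Insurer: $244 − $73.20 = $170.80.
#3 ($2,071): 30% coinsurance on $2,071 = $621.30. Adding that to $674.20 gives $1,295.50, past the $800 cap; patient pays only $800 − $674.20 = $125.80. Plan pays $2,071 − $125.80 = $1,945.20.

$1,945.20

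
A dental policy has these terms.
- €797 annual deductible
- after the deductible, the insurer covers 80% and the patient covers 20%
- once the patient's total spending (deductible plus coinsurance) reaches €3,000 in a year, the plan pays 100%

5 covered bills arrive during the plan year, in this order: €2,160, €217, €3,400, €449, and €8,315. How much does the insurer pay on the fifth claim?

Claim 1 (€2,160): €797 to deductible, leaving €1,363; coinsurance €1,363 × 20% = €272.60. Cost to patient: €1,069.60. OOP to date €1,069.60. Plan pays €2,160 − €1,069.60 = €1,090.40.
Claim 2 (€217): 20% coinsurance on €217 = €43.40. Cost to patient: €43.40. OOP to date €1,113. Insurer: €217 − €43.40 = €173.60.
Claim 3 (€3,400): 20% coinsurance on €3,400 = €680. Patient owes €680 (running OOP €1,793). Insurer: €3,400 − €680 = €2,720.
Claim 4 (€449): deductible already satisfied, so patient's share is 20% × €449 = €89.80. Patient pays €89.80; OOP now €1,882.80. Plan pays €449 − €89.80 = €359.20.
Claim 5 (€8,315): 20% coinsurance on €8,315 = €1,663. OOP would hit €3,545.80 > €3,000, so the cap limits the patient to €3,000 − €1,882.80 = €1,117.20. Insurer: €8,315 − €1,117.20 = €7,197.80.

€7,197.80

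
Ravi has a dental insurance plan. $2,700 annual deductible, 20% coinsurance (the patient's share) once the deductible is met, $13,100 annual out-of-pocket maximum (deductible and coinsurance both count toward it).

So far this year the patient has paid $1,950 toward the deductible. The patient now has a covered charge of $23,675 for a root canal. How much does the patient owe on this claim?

$5,335

$1,950 of the $2,700 deductible is already met, leaving $750.
After the $750 deductible portion, $23,675 − $750 = $22,925 is subject to coinsurance.
Patient's 20% share of $22,925 is $4,585.
Patient responsibility before any cap: $750 + $4,585 = $5,335.
Total out-of-pocket so far would be $1,950 + $5,335 = $7,285, below the $13,100 cap — no reduction.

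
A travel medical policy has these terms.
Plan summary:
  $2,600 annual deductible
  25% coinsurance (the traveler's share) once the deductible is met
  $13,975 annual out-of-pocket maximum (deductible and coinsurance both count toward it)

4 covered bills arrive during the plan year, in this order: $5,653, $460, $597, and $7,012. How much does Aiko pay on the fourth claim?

$1,753

Claim 1 — $5,653: $2,600 finishes the deductible; $3,053 goes to coinsurance; coinsurance $3,053 × 25% = $763.25. Traveler owes $3,363.25 (running OOP $3,363.25).
Claim 2 — $460: deductible met; 25% of $460 = $115. Traveler pays $115; OOP now $3,478.25.
Claim 3 — $597: 25% coinsurance on $597 = $149.25. Traveler pays $149.25; OOP now $3,627.50.
Claim 4 — $7,012: deductible met; 25% of $7,012 = $1,753. Cost to traveler: $1,753. OOP to date $5,380.50.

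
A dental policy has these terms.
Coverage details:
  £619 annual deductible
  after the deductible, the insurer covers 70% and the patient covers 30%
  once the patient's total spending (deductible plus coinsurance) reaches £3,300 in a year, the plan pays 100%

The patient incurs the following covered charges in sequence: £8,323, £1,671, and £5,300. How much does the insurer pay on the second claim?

Claim 1 (£8,323): £619 to deductible, leaving £7,704; 30% of £7,704 = £2,311.20. Cost to patient: £2,930.20. OOP to date £2,930.20. Insurer: £8,323 − £2,930.20 = £5,392.80.
Claim 2 (£1,671): 30% coinsurance on £1,671 = £501.30. That would push OOP to £3,431.50, over the £3,300 cap, so patient pays £3,300 − £2,930.20 = £369.80. Insurer: £1,671 − £369.80 = £1,301.20.

£1,301.20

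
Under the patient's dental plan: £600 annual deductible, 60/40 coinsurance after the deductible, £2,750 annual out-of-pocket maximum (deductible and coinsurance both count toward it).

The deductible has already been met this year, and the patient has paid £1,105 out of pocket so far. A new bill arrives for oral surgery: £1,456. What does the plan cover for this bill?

With the deductible met, the entire £1,456 is subject to coinsurance.
Coinsurance: £1,456 × 40% = £582.40.
Year-to-date out-of-pocket becomes £1,105 + £582.40 = £1,687.40, still under the £2,750 maximum, so no cap applies.
The plan picks up £1,456 − £582.40 = £873.60.

£873.60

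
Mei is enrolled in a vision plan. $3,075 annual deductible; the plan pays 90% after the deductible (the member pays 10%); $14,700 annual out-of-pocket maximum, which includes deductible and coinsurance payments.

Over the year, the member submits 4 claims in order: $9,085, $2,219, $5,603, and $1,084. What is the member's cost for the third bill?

Bill 1, $9,085: $3,075 to deductible, leaving $6,010; 10% of $6,010 = $601. Member owes $3,676 (running OOP $3,676).
Bill 2, $2,219: 10% coinsurance on $2,219 = $221.90. Cost to member: $221.90. OOP to date $3,897.90.
Bill 3, $5,603: deductible already satisfied, so member's share is 10% × $5,603 = $560.30. Member pays $560.30; OOP now $4,458.20.

$560.30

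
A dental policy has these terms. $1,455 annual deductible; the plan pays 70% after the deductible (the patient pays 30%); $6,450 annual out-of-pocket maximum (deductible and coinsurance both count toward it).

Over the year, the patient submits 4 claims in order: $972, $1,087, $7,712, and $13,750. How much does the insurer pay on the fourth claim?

$11,249.80

Bill 1, $972: all of it applies to the deductible. Patient owes $972 (running OOP $972). Plan pays $972 − $972 = $0.
Bill 2, $1,087: deductible takes $483, $604 remains; 30% of $604 = $181.20. Cost to patient: $664.20. OOP to date $1,636.20. Plan pays $1,087 − $664.20 = $422.80.
Bill 3, $7,712: 30% coinsurance on $7,712 = $2,313.60. Cost to patient: $2,313.60. OOP to date $3,949.80. Insurer: $7,712 − $2,313.60 = $5,398.40.
Bill 4, $13,750: deductible already satisfied, so patient's share is 30% × $13,750 = $4,125. OOP would hit $8,074.80 > $6,450, so the cap limits the patient to $6,450 − $3,949.80 = $2,500.20. Plan pays $13,750 − $2,500.20 = $11,249.80.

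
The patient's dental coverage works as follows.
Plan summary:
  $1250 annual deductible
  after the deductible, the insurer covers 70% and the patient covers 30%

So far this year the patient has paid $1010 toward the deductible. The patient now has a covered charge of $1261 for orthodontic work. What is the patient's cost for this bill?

$546.30

Remaining deductible: $1250 − $1010 = $240.
That leaves $1261 − $240 = $1021 for coinsurance.
30% of $1021 = $306.30 falls to the patient.
So the patient owes $240 + $306.30 = $546.30.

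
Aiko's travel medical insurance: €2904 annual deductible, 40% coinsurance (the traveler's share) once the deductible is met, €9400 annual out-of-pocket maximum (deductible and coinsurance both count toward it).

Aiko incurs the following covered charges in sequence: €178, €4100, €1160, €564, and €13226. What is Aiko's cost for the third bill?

€464

#1 (€178): fully absorbed by the deductible. Traveler pays €178; OOP now €178.
#2 (€4100): deductible takes €2726, €1374 remains; traveler's 40% is €549.60. Cost to traveler: €3275.60. OOP to date €3453.60.
#3 (€1160): deductible met; 40% of €1160 = €464. Traveler pays €464; OOP now €3917.60.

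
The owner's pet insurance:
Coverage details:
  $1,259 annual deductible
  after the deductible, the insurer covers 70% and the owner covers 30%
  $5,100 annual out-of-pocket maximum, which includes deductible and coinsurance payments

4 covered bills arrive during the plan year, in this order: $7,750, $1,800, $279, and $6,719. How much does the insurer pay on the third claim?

Claim 1 — $7,750: deductible takes $1,259, $6,491 remains; owner's 30% is $1,947.30. Owner pays $3,206.30; OOP now $3,206.30. Plan pays $7,750 − $3,206.30 = $4,543.70.
Claim 2 — $1,800: 30% coinsurance on $1,800 = $540. Owner pays $540; OOP now $3,746.30. Plan pays $1,800 − $540 = $1,260.
Claim 3 — $279: deductible already satisfied, so owner's share is 30% × $279 = $83.70. Owner owes $83.70 (running OOP $3,830). Plan pays $279 − $83.70 = $195.30.

$195.30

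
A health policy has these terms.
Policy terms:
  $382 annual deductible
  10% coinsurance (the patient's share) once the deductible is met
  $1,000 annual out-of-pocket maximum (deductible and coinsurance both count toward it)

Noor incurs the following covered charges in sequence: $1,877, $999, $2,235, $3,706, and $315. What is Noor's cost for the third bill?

Claim 1 ($1,877): $382 finishes the deductible; $1,495 goes to coinsurance; 10% of $1,495 = $149.50. Cost to patient: $531.50. OOP to date $531.50.
Claim 2 ($999): deductible already satisfied, so patient's share is 10% × $999 = $99.90. Patient pays $99.90; OOP now $631.40.
Claim 3 ($2,235): deductible already satisfied, so patient's share is 10% × $2,235 = $223.50. Patient owes $223.50 (running OOP $854.90).

$223.50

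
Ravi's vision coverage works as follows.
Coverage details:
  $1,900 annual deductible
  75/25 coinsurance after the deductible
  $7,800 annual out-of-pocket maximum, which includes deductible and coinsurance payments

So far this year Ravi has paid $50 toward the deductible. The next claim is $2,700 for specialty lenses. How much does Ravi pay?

Deductible still to meet: $1,900 − $50 = $1,850.
After the $1,850 deductible portion, $2,700 − $1,850 = $850 is subject to coinsurance.
25% of $850 = $212.50 falls to the member.
That puts the member's cost at $1,850 + $212.50 = $2,062.50 before any cap.
Total out-of-pocket so far would be $50 + $2,062.50 = $2,112.50, below the $7,800 cap — no reduction.

$2,062.50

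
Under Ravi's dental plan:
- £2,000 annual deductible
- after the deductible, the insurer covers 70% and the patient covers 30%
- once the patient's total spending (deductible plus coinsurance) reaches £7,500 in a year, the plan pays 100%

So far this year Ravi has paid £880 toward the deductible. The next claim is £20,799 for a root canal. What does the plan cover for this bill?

Deductible still to meet: £2,000 − £880 = £1,120.
The remaining £19,679 (= £20,799 − £1,120) moves to coinsurance.
30% of £19,679 = £5,903.70 falls to the patient.
That puts the patient's cost at £1,120 + £5,903.70 = £7,023.70 before any cap.
Adding £7,023.70 to the £880 already spent would give £7,903.70, which exceeds the £7,500 cap; the patient pays just £7,500 − £880 = £6,620.
The plan picks up £20,799 − £6,620 = £14,179.

£14,179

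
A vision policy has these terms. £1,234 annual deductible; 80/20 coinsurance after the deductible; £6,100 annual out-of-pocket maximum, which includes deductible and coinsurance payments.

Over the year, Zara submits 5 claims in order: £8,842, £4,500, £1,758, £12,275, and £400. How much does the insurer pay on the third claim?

£1,406.40

Claim 1 (£8,842): £1,234 finishes the deductible; £7,608 goes to coinsurance; 20% of £7,608 = £1,521.60. Cost to member: £2,755.60. OOP to date £2,755.60. Insurer: £8,842 − £2,755.60 = £6,086.40.
Claim 2 (£4,500): deductible met; 20% of £4,500 = £900. Cost to member: £900. OOP to date £3,655.60. Plan pays £4,500 − £900 = £3,600.
Claim 3 (£1,758): deductible already satisfied, so member's share is 20% × £1,758 = £351.60. Member owes £351.60 (running OOP £4,007.20). Insurer: £1,758 − £351.60 = £1,406.40.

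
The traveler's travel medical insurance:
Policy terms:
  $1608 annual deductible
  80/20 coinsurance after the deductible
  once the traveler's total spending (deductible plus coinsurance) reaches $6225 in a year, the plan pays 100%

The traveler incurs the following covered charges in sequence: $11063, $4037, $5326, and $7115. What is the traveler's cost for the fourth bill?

$853.40

Claim 1 — $11063: $1608 finishes the deductible; $9455 goes to coinsurance; coinsurance $9455 × 20% = $1891. Traveler owes $3499 (running OOP $3499).
Claim 2 — $4037: deductible already satisfied, so traveler's share is 20% × $4037 = $807.40. Cost to traveler: $807.40. OOP to date $4306.40.
Claim 3 — $5326: deductible met; 20% of $5326 = $1065.20. Cost to traveler: $1065.20. OOP to date $5371.60.
Claim 4 — $7115: deductible met; 20% of $7115 = $1423. OOP would hit $6794.60 > $6225, so the cap limits the traveler to $6225 − $5371.60 = $853.40.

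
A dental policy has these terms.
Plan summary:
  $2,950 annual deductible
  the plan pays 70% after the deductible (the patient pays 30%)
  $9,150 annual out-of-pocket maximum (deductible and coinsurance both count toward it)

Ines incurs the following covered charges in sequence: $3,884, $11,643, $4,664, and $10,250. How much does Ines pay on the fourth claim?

Bill 1, $3,884: $2,950 finishes the deductible; $934 goes to coinsurance; coinsurance $934 × 30% = $280.20. Patient owes $3,230.20 (running OOP $3,230.20).
Bill 2, $11,643: deductible already satisfied, so patient's share is 30% × $11,643 = $3,492.90. Patient owes $3,492.90 (running OOP $6,723.10).
Bill 3, $4,664: deductible met; 30% of $4,664 = $1,399.20. Patient pays $1,399.20; OOP now $8,122.30.
Bill 4, $10,250: 30% coinsurance on $10,250 = $3,075. Adding that to $8,122.30 gives $11,197.30, past the $9,150 cap; patient pays only $9,150 − $8,122.30 = $1,027.70.

$1,027.70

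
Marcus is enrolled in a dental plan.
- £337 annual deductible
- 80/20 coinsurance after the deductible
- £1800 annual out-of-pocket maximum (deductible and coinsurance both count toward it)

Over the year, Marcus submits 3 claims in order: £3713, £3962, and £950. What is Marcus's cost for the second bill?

Claim 1 — £3713: £337 to deductible, leaving £3376; patient's 20% is £675.20. Patient pays £1012.20; OOP now £1012.20.
Claim 2 — £3962: deductible met; 20% of £3962 = £792.40. Adding that to £1012.20 gives £1804.60, past the £1800 cap; patient pays only £1800 − £1012.20 = £787.80.

£787.80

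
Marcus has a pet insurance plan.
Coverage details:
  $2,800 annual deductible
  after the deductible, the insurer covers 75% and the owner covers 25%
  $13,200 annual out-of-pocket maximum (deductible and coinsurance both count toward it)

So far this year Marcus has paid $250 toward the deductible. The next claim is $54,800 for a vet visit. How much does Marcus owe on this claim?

Deductible still to meet: $2,800 − $250 = $2,550.
The remaining $52,250 (= $54,800 − $2,550) moves to coinsurance.
25% of $52,250 = $13,062.50 falls to the owner.
So the owner owes $2,550 + $13,062.50 = $15,612.50 before any cap.
That would bring total out-of-pocket to $15,862.50, past the $13,200 cap. The owner is capped at $13,200 − $250 = $12,950 on this claim.

$12,950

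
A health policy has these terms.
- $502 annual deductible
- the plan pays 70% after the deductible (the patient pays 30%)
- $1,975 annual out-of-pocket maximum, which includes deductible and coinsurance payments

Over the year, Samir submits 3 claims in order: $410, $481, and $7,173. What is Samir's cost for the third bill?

Claim 1 ($410): fully absorbed by the deductible. Patient pays $410; OOP now $410.
Claim 2 ($481): $92 finishes the deductible; $389 goes to coinsurance; 30% of $389 = $116.70. Patient pays $208.70; OOP now $618.70.
Claim 3 ($7,173): deductible already satisfied, so patient's share is 30% × $7,173 = $2,151.90. OOP would hit $2,770.60 > $1,975, so the cap limits the patient to $1,975 − $618.70 = $1,356.30.

$1,356.30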